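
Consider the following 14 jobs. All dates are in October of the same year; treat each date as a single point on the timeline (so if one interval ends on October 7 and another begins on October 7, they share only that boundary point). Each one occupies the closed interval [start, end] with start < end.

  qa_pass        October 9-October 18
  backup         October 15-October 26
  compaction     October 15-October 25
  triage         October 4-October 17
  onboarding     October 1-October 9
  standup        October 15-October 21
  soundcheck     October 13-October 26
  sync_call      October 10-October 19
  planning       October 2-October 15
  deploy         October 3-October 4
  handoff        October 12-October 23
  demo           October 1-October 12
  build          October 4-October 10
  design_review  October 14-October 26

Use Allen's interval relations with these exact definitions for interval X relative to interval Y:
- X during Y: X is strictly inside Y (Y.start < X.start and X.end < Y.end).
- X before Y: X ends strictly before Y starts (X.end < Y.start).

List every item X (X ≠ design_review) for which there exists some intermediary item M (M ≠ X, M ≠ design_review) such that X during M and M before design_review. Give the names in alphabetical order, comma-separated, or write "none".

build, deploy

Target design_review = [October 14, October 26].
Intermediaries M with M before design_review: build, demo, deploy, onboarding.
Via build — items with X during build: none.
Via demo — items with X during demo: build, deploy.
Via deploy — items with X during deploy: none.
Via onboarding — items with X during onboarding: deploy.
Union: build, deploy.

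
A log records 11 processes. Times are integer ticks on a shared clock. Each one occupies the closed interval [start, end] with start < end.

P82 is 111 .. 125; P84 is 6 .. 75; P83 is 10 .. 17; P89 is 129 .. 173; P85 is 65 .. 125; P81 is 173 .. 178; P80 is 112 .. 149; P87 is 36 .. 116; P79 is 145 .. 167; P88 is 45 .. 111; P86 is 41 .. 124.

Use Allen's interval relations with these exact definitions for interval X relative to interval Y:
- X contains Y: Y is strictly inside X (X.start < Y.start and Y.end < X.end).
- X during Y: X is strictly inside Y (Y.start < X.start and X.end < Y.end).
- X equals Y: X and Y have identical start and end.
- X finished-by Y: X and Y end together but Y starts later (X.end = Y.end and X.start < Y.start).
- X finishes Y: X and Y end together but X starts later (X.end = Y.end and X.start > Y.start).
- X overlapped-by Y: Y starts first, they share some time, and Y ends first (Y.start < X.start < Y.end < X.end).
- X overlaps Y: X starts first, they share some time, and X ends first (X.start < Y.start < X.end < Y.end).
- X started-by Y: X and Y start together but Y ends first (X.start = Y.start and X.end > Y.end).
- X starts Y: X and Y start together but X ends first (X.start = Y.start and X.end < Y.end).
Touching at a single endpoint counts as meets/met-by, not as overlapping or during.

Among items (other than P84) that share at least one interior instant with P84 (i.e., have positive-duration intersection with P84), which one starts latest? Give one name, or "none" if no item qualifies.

Target P84 = [6, 75].
P79 [145, 167] → after → excluded.
P80 [112, 149] → after → excluded.
P81 [173, 178] → after → excluded.
P82 [111, 125] → after → excluded.
P83 [10, 17] → during → candidate.
P85 [65, 125] → overlapped-by → candidate.
P86 [41, 124] → overlapped-by → candidate.
P87 [36, 116] → overlapped-by → candidate.
P88 [45, 111] → overlapped-by → candidate.
P89 [129, 173] → after → excluded.
Among candidates, latest start is 65 → P85.

P85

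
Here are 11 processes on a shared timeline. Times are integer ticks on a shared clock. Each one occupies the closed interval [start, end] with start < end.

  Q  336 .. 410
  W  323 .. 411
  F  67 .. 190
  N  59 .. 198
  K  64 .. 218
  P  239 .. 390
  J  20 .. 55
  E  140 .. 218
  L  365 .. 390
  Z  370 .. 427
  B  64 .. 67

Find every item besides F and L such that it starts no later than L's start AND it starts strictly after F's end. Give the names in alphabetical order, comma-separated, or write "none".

P, Q, W

Conditions: its start is no later than L's start (X.start <= 365) AND its start is strictly after F's end (X.start > 190).
B: start 64 <= 365? ✓; start 64 > 190? ✗ → no.
E: start 140 <= 365? ✓; start 140 > 190? ✗ → no.
J: start 20 <= 365? ✓; start 20 > 190? ✗ → no.
K: start 64 <= 365? ✓; start 64 > 190? ✗ → no.
N: start 59 <= 365? ✓; start 59 > 190? ✗ → no.
P: start 239 <= 365? ✓; start 239 > 190? ✓ → yes.
Q: start 336 <= 365? ✓; start 336 > 190? ✓ → yes.
W: start 323 <= 365? ✓; start 323 > 190? ✓ → yes.
Z: start 370 <= 365? ✗; start 370 > 190? ✓ → no.
Result: P, Q, W.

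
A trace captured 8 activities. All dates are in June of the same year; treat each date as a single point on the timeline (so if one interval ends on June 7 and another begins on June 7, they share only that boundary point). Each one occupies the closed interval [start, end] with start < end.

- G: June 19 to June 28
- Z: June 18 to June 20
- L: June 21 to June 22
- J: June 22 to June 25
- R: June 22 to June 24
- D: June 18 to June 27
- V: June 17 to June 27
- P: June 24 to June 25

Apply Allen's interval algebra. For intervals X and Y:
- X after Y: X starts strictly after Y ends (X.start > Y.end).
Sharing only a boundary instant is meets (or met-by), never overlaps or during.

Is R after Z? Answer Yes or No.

R = [June 22, June 24], Z = [June 18, June 20].
Actual relation of R to Z: after.
Asked whether 'after' holds → Yes.

Yes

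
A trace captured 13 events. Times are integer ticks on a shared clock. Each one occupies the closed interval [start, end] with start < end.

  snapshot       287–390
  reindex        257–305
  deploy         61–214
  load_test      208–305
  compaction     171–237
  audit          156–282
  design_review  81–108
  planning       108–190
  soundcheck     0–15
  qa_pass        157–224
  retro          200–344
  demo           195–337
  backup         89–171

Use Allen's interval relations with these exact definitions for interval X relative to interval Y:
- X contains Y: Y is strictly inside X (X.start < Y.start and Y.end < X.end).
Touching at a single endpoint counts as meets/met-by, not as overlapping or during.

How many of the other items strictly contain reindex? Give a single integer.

2

Target reindex = [257, 305].
audit [156, 282] → overlaps → no.
backup [89, 171] → before → no.
compaction [171, 237] → before → no.
demo [195, 337] → contains → counts.
deploy [61, 214] → before → no.
design_review [81, 108] → before → no.
load_test [208, 305] → finished-by → no.
planning [108, 190] → before → no.
qa_pass [157, 224] → before → no.
retro [200, 344] → contains → counts.
snapshot [287, 390] → overlapped-by → no.
soundcheck [0, 15] → before → no.
Total: 2.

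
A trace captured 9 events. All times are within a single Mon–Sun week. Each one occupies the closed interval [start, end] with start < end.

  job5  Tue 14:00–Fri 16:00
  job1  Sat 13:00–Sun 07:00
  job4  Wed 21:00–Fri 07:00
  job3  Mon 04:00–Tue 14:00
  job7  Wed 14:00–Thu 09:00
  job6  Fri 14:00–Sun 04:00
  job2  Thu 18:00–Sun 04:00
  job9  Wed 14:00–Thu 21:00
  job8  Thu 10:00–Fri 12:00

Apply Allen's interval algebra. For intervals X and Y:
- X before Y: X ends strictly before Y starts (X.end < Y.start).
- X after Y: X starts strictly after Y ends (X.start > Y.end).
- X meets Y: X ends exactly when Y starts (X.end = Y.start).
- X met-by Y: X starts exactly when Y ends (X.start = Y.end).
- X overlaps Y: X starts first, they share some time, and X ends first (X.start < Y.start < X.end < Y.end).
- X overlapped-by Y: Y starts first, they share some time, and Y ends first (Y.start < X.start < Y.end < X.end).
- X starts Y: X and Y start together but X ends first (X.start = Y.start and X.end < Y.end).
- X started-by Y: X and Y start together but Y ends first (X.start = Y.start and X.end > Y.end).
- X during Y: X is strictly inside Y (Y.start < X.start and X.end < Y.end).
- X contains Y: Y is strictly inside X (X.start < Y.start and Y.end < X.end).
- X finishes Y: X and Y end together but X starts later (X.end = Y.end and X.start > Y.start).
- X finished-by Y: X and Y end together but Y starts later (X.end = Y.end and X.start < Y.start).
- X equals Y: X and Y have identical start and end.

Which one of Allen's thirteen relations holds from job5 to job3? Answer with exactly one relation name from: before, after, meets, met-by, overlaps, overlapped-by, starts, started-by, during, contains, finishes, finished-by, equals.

job5 = [Tue 14:00, Fri 16:00]; job3 = [Mon 04:00, Tue 14:00].
Compare endpoints: job5.start > job3.start, job5.start = job3.end, job5.end > job3.start, job5.end > job3.end.
That pattern is 'met-by'.

met-by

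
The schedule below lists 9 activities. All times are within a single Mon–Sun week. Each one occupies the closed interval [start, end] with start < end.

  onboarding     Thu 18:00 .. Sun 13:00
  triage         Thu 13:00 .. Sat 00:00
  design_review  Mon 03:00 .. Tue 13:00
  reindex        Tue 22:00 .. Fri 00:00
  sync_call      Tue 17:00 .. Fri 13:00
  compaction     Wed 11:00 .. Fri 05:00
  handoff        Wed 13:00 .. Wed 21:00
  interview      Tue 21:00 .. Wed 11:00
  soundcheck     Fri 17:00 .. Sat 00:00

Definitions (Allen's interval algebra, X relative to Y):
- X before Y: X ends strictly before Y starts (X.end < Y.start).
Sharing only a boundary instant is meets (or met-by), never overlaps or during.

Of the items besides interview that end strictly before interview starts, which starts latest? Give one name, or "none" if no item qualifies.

Target interview = [Tue 21:00, Wed 11:00].
compaction [Wed 11:00, Fri 05:00] → met-by → excluded.
design_review [Mon 03:00, Tue 13:00] → before → candidate.
handoff [Wed 13:00, Wed 21:00] → after → excluded.
onboarding [Thu 18:00, Sun 13:00] → after → excluded.
reindex [Tue 22:00, Fri 00:00] → overlapped-by → excluded.
soundcheck [Fri 17:00, Sat 00:00] → after → excluded.
sync_call [Tue 17:00, Fri 13:00] → contains → excluded.
triage [Thu 13:00, Sat 00:00] → after → excluded.
Among candidates, latest start is Mon 03:00 → design_review.

design_review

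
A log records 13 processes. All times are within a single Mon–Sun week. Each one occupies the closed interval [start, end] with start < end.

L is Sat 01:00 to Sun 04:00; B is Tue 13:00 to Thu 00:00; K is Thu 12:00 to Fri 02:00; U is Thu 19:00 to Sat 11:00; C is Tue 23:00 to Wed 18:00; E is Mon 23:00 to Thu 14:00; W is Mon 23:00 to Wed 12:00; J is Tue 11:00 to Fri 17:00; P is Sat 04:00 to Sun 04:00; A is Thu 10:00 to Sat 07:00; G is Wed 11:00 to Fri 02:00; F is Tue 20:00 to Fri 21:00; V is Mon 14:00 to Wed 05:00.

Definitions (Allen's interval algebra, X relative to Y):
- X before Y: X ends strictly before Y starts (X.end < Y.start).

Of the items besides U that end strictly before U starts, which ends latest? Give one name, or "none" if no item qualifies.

Target U = [Thu 19:00, Sat 11:00].
A [Thu 10:00, Sat 07:00] → overlaps → excluded.
B [Tue 13:00, Thu 00:00] → before → candidate.
C [Tue 23:00, Wed 18:00] → before → candidate.
E [Mon 23:00, Thu 14:00] → before → candidate.
F [Tue 20:00, Fri 21:00] → overlaps → excluded.
G [Wed 11:00, Fri 02:00] → overlaps → excluded.
J [Tue 11:00, Fri 17:00] → overlaps → excluded.
K [Thu 12:00, Fri 02:00] → overlaps → excluded.
L [Sat 01:00, Sun 04:00] → overlapped-by → excluded.
P [Sat 04:00, Sun 04:00] → overlapped-by → excluded.
V [Mon 14:00, Wed 05:00] → before → candidate.
W [Mon 23:00, Wed 12:00] → before → candidate.
Among candidates, latest end is Thu 14:00 → E.

E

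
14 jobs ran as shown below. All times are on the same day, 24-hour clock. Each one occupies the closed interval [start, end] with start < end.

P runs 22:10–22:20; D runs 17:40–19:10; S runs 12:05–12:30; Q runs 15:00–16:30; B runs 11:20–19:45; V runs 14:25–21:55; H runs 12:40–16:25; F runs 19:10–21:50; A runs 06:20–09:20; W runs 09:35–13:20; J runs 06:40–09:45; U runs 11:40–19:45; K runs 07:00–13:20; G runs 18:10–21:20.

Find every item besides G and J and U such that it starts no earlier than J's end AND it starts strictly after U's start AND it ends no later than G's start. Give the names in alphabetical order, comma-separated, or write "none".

H, Q, S

Conditions: its start is no earlier than J's end (X.start >= 09:45) AND its start is strictly after U's start (X.start > 11:40) AND its end is no later than G's start (X.end <= 18:10).
A: start 06:20 >= 09:45? ✗; start 06:20 > 11:40? ✗; end 09:20 <= 18:10? ✓ → no.
B: start 11:20 >= 09:45? ✓; start 11:20 > 11:40? ✗; end 19:45 <= 18:10? ✗ → no.
D: start 17:40 >= 09:45? ✓; start 17:40 > 11:40? ✓; end 19:10 <= 18:10? ✗ → no.
F: start 19:10 >= 09:45? ✓; start 19:10 > 11:40? ✓; end 21:50 <= 18:10? ✗ → no.
H: start 12:40 >= 09:45? ✓; start 12:40 > 11:40? ✓; end 16:25 <= 18:10? ✓ → yes.
K: start 07:00 >= 09:45? ✗; start 07:00 > 11:40? ✗; end 13:20 <= 18:10? ✓ → no.
P: start 22:10 >= 09:45? ✓; start 22:10 > 11:40? ✓; end 22:20 <= 18:10? ✗ → no.
Q: start 15:00 >= 09:45? ✓; start 15:00 > 11:40? ✓; end 16:30 <= 18:10? ✓ → yes.
S: start 12:05 >= 09:45? ✓; start 12:05 > 11:40? ✓; end 12:30 <= 18:10? ✓ → yes.
V: start 14:25 >= 09:45? ✓; start 14:25 > 11:40? ✓; end 21:55 <= 18:10? ✗ → no.
W: start 09:35 >= 09:45? ✗; start 09:35 > 11:40? ✗; end 13:20 <= 18:10? ✓ → no.
Result: H, Q, S.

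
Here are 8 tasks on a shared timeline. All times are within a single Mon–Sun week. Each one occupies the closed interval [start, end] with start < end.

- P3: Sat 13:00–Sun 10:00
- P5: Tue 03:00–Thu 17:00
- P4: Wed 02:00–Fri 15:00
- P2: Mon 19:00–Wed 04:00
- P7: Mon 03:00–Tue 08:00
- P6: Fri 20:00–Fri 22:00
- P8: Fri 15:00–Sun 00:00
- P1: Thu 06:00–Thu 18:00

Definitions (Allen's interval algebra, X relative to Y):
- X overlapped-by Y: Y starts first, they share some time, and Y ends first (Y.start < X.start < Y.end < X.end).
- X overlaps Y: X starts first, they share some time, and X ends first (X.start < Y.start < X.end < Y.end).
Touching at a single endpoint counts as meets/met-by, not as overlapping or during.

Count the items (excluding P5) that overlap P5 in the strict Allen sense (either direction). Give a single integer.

4

Target P5 = [Tue 03:00, Thu 17:00].
P1 [Thu 06:00, Thu 18:00] → overlapped-by → counts.
P2 [Mon 19:00, Wed 04:00] → overlaps → counts.
P3 [Sat 13:00, Sun 10:00] → after → no.
P4 [Wed 02:00, Fri 15:00] → overlapped-by → counts.
P6 [Fri 20:00, Fri 22:00] → after → no.
P7 [Mon 03:00, Tue 08:00] → overlaps → counts.
P8 [Fri 15:00, Sun 00:00] → after → no.
Total: 4.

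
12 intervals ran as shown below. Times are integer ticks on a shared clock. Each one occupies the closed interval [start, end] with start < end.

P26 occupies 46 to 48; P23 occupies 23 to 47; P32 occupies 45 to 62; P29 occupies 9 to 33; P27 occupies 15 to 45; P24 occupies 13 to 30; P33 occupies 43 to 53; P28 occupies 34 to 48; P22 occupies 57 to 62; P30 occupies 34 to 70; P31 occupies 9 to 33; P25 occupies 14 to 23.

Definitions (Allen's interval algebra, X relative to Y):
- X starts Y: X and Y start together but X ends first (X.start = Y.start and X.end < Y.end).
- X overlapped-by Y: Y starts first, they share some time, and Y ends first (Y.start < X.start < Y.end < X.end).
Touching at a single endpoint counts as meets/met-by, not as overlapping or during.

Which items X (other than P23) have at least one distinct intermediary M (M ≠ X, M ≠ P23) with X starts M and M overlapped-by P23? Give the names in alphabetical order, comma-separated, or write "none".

Target P23 = [23, 47].
Intermediaries M with M overlapped-by P23: P26, P28, P30, P32, P33.
Via P26 — items with X starts P26: none.
Via P28 — items with X starts P28: none.
Via P30 — items with X starts P30: P28.
Via P32 — items with X starts P32: none.
Via P33 — items with X starts P33: none.
Union: P28.

P28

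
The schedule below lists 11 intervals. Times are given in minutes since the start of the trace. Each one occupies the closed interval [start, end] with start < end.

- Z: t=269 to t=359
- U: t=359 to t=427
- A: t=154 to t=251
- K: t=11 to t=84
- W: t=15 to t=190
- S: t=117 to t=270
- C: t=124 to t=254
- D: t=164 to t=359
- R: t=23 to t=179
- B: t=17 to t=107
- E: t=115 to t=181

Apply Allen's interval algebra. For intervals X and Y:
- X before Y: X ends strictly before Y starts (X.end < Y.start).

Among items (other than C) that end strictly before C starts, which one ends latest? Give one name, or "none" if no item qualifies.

Target C = [t=124, t=254].
A [t=154, t=251] → during → excluded.
B [t=17, t=107] → before → candidate.
D [t=164, t=359] → overlapped-by → excluded.
E [t=115, t=181] → overlaps → excluded.
K [t=11, t=84] → before → candidate.
R [t=23, t=179] → overlaps → excluded.
S [t=117, t=270] → contains → excluded.
U [t=359, t=427] → after → excluded.
W [t=15, t=190] → overlaps → excluded.
Z [t=269, t=359] → after → excluded.
Among candidates, latest end is t=107 → B.

B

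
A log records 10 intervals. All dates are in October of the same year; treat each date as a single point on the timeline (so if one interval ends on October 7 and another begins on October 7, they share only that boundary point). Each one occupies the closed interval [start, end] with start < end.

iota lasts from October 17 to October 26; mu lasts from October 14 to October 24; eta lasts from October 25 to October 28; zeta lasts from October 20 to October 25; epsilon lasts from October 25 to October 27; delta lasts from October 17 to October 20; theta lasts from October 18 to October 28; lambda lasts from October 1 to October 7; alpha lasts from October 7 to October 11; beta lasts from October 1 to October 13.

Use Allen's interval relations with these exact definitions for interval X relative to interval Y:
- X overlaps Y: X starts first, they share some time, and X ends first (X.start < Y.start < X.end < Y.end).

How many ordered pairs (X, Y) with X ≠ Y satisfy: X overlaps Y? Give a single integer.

Checking all 90 ordered pairs for relation 'overlaps'; matching pairs in alphabetical order:
(delta, theta): delta overlaps theta ✓
(iota, epsilon): iota overlaps epsilon ✓
(iota, eta): iota overlaps eta ✓
(iota, theta): iota overlaps theta ✓
(mu, iota): mu overlaps iota ✓
(mu, theta): mu overlaps theta ✓
(mu, zeta): mu overlaps zeta ✓
Count: 7.

7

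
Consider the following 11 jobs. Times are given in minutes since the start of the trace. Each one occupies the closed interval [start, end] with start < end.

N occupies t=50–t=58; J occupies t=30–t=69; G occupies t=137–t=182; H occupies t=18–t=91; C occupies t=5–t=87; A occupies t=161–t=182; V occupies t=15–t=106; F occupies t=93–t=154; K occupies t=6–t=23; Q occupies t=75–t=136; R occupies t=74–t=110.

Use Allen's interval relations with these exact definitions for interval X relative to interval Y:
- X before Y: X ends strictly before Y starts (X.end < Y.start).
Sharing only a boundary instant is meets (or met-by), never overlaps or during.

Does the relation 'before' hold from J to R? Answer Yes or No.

J = [t=30, t=69], R = [t=74, t=110].
Actual relation of J to R: before.
Asked whether 'before' holds → Yes.

Yes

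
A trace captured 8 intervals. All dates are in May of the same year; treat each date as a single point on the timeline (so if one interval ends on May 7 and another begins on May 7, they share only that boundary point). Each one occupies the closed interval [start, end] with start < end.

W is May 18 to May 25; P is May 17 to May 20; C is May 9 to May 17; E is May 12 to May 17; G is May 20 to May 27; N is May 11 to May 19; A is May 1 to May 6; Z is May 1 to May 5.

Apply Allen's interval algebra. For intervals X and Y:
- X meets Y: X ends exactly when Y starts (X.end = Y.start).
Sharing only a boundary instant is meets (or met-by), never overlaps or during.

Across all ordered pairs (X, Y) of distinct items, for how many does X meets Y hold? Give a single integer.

3

Checking all 56 ordered pairs for relation 'meets'; matching pairs in alphabetical order:
(C, P): C meets P ✓
(E, P): E meets P ✓
(P, G): P meets G ✓
Count: 3.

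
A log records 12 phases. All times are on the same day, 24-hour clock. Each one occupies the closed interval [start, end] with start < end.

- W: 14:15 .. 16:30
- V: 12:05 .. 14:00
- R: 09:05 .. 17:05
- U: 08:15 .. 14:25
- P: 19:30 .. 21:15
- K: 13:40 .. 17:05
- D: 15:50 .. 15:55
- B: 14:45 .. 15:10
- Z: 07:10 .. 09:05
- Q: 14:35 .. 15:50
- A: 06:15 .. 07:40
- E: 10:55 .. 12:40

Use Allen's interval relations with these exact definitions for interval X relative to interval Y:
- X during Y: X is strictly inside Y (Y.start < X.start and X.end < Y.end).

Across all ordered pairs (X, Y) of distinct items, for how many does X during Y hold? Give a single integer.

16

Checking all 132 ordered pairs for relation 'during'; matching pairs in alphabetical order:
(B, K): B during K ✓
(B, Q): B during Q ✓
(B, R): B during R ✓
(B, W): B during W ✓
(D, K): D during K ✓
(D, R): D during R ✓
(D, W): D during W ✓
(E, R): E during R ✓
(E, U): E during U ✓
(Q, K): Q during K ✓
(Q, R): Q during R ✓
(Q, W): Q during W ✓
(V, R): V during R ✓
(V, U): V during U ✓
(W, K): W during K ✓
(W, R): W during R ✓
Count: 16.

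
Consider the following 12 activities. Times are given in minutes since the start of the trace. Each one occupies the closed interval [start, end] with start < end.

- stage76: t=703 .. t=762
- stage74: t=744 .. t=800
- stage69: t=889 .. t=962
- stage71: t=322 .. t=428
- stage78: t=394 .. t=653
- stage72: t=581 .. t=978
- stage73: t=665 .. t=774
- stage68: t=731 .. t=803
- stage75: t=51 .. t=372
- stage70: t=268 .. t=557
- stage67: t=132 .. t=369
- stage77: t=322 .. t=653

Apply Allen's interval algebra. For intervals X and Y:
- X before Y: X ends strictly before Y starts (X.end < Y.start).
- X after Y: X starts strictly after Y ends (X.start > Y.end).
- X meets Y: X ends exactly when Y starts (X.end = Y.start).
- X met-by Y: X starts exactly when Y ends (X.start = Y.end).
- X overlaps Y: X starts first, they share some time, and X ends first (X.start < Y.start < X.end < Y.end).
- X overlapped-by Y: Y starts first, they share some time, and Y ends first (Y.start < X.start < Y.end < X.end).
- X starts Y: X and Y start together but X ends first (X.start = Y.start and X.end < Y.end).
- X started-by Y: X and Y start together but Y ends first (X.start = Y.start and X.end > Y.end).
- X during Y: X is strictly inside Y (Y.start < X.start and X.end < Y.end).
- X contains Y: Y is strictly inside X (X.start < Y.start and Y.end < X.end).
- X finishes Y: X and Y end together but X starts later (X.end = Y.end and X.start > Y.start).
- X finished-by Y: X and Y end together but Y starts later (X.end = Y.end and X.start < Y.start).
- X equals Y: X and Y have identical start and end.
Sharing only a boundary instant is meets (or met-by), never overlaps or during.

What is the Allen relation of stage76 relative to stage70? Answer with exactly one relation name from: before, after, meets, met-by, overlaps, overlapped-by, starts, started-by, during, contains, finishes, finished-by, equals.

stage76 = [t=703, t=762]; stage70 = [t=268, t=557].
Compare endpoints: stage76.start > stage70.start, stage76.start > stage70.end, stage76.end > stage70.start, stage76.end > stage70.end.
That pattern is 'after'.

after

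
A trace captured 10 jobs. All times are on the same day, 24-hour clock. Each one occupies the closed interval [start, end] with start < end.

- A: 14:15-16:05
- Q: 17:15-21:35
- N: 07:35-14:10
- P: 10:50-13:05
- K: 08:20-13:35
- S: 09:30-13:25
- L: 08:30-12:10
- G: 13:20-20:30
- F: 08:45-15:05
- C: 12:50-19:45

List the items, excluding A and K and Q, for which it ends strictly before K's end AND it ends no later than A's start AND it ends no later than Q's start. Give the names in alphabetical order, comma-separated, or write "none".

Conditions: its end is strictly before K's end (X.end < 13:35) AND its end is no later than A's start (X.end <= 14:15) AND its end is no later than Q's start (X.end <= 17:15).
C: end 19:45 < 13:35? ✗; end 19:45 <= 14:15? ✗; end 19:45 <= 17:15? ✗ → no.
F: end 15:05 < 13:35? ✗; end 15:05 <= 14:15? ✗; end 15:05 <= 17:15? ✓ → no.
G: end 20:30 < 13:35? ✗; end 20:30 <= 14:15? ✗; end 20:30 <= 17:15? ✗ → no.
L: end 12:10 < 13:35? ✓; end 12:10 <= 14:15? ✓; end 12:10 <= 17:15? ✓ → yes.
N: end 14:10 < 13:35? ✗; end 14:10 <= 14:15? ✓; end 14:10 <= 17:15? ✓ → no.
P: end 13:05 < 13:35? ✓; end 13:05 <= 14:15? ✓; end 13:05 <= 17:15? ✓ → yes.
S: end 13:25 < 13:35? ✓; end 13:25 <= 14:15? ✓; end 13:25 <= 17:15? ✓ → yes.
Result: L, P, S.

L, P, S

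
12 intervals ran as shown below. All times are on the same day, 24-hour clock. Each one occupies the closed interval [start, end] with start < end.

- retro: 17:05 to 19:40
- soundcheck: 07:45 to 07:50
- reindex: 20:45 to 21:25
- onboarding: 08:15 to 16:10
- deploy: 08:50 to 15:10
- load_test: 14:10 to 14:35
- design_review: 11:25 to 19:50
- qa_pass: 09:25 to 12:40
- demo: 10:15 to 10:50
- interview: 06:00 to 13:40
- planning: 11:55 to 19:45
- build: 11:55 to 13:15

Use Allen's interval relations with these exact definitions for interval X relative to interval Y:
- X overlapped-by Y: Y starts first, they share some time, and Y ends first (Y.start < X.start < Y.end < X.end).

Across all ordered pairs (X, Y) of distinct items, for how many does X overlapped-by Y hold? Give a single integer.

11

Checking all 132 ordered pairs for relation 'overlapped-by'; matching pairs in alphabetical order:
(build, qa_pass): build overlapped-by qa_pass ✓
(deploy, interview): deploy overlapped-by interview ✓
(design_review, deploy): design_review overlapped-by deploy ✓
(design_review, interview): design_review overlapped-by interview ✓
(design_review, onboarding): design_review overlapped-by onboarding ✓
(design_review, qa_pass): design_review overlapped-by qa_pass ✓
(onboarding, interview): onboarding overlapped-by interview ✓
(planning, deploy): planning overlapped-by deploy ✓
(planning, interview): planning overlapped-by interview ✓
(planning, onboarding): planning overlapped-by onboarding ✓
(planning, qa_pass): planning overlapped-by qa_pass ✓
Count: 11.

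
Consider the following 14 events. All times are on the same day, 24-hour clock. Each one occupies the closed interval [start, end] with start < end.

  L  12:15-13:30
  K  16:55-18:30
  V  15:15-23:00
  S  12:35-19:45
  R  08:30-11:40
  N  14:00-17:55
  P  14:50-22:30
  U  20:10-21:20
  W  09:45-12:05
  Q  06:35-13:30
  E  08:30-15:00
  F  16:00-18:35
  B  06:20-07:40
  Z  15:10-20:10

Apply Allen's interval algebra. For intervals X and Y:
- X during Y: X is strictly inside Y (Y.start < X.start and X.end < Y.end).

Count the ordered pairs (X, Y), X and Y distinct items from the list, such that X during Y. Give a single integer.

Checking all 182 ordered pairs for relation 'during'; matching pairs in alphabetical order:
(F, P): F during P ✓
(F, S): F during S ✓
(F, V): F during V ✓
(F, Z): F during Z ✓
(K, F): K during F ✓
(K, P): K during P ✓
(K, S): K during S ✓
(K, V): K during V ✓
(K, Z): K during Z ✓
(L, E): L during E ✓
(N, S): N during S ✓
(R, Q): R during Q ✓
(U, P): U during P ✓
(U, V): U during V ✓
(W, E): W during E ✓
(W, Q): W during Q ✓
(Z, P): Z during P ✓
Count: 17.

17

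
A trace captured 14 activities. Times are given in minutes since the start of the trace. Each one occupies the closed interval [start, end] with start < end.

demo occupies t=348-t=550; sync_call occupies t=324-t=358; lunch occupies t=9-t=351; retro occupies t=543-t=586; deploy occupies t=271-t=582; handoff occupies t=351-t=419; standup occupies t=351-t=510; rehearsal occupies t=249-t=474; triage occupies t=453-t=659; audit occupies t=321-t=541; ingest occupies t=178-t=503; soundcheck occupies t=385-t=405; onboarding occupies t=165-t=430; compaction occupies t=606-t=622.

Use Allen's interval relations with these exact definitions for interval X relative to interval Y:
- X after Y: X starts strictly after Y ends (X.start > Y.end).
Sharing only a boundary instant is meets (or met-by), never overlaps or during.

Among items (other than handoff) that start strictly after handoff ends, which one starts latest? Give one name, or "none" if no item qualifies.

compaction

Target handoff = [t=351, t=419].
audit [t=321, t=541] → contains → excluded.
compaction [t=606, t=622] → after → candidate.
demo [t=348, t=550] → contains → excluded.
deploy [t=271, t=582] → contains → excluded.
ingest [t=178, t=503] → contains → excluded.
lunch [t=9, t=351] → meets → excluded.
onboarding [t=165, t=430] → contains → excluded.
rehearsal [t=249, t=474] → contains → excluded.
retro [t=543, t=586] → after → candidate.
soundcheck [t=385, t=405] → during → excluded.
standup [t=351, t=510] → started-by → excluded.
sync_call [t=324, t=358] → overlaps → excluded.
triage [t=453, t=659] → after → candidate.
Among candidates, latest start is t=606 → compaction.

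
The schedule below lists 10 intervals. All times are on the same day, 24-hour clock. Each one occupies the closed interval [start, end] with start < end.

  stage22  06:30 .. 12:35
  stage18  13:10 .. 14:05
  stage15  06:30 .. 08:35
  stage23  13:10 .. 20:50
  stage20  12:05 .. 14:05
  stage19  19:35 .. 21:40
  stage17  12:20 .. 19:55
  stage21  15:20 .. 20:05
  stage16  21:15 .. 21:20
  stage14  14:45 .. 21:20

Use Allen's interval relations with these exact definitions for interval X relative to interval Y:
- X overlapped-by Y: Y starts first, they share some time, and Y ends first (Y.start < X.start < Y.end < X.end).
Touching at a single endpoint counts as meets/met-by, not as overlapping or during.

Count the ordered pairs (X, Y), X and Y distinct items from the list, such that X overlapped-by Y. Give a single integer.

Checking all 90 ordered pairs for relation 'overlapped-by'; matching pairs in alphabetical order:
(stage14, stage17): stage14 overlapped-by stage17 ✓
(stage14, stage23): stage14 overlapped-by stage23 ✓
(stage17, stage20): stage17 overlapped-by stage20 ✓
(stage17, stage22): stage17 overlapped-by stage22 ✓
(stage19, stage14): stage19 overlapped-by stage14 ✓
(stage19, stage17): stage19 overlapped-by stage17 ✓
(stage19, stage21): stage19 overlapped-by stage21 ✓
(stage19, stage23): stage19 overlapped-by stage23 ✓
(stage20, stage22): stage20 overlapped-by stage22 ✓
(stage21, stage17): stage21 overlapped-by stage17 ✓
(stage23, stage17): stage23 overlapped-by stage17 ✓
(stage23, stage20): stage23 overlapped-by stage20 ✓
Count: 12.

12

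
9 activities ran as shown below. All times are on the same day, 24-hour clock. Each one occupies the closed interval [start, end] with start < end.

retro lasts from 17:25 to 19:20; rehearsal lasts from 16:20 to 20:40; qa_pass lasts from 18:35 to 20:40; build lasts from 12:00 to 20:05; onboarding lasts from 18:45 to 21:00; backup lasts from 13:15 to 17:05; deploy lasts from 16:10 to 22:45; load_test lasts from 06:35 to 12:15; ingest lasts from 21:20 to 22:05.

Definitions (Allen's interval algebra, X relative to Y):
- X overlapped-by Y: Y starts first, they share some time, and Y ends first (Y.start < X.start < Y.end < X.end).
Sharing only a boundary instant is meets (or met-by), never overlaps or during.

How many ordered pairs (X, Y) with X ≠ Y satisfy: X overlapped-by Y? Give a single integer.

11

Checking all 72 ordered pairs for relation 'overlapped-by'; matching pairs in alphabetical order:
(build, load_test): build overlapped-by load_test ✓
(deploy, backup): deploy overlapped-by backup ✓
(deploy, build): deploy overlapped-by build ✓
(onboarding, build): onboarding overlapped-by build ✓
(onboarding, qa_pass): onboarding overlapped-by qa_pass ✓
(onboarding, rehearsal): onboarding overlapped-by rehearsal ✓
(onboarding, retro): onboarding overlapped-by retro ✓
(qa_pass, build): qa_pass overlapped-by build ✓
(qa_pass, retro): qa_pass overlapped-by retro ✓
(rehearsal, backup): rehearsal overlapped-by backup ✓
(rehearsal, build): rehearsal overlapped-by build ✓
Count: 11.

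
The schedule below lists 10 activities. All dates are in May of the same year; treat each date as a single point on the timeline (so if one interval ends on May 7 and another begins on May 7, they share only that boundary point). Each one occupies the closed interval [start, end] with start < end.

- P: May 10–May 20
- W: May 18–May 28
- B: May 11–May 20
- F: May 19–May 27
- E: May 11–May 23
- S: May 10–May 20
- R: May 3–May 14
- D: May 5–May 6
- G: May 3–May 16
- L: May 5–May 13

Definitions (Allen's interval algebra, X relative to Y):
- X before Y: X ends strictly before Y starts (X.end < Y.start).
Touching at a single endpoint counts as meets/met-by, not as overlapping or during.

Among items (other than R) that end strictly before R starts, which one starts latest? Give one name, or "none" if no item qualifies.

none

Target R = [May 3, May 14].
B [May 11, May 20] → overlapped-by → excluded.
D [May 5, May 6] → during → excluded.
E [May 11, May 23] → overlapped-by → excluded.
F [May 19, May 27] → after → excluded.
G [May 3, May 16] → started-by → excluded.
L [May 5, May 13] → during → excluded.
P [May 10, May 20] → overlapped-by → excluded.
S [May 10, May 20] → overlapped-by → excluded.
W [May 18, May 28] → after → excluded.
No candidates → none.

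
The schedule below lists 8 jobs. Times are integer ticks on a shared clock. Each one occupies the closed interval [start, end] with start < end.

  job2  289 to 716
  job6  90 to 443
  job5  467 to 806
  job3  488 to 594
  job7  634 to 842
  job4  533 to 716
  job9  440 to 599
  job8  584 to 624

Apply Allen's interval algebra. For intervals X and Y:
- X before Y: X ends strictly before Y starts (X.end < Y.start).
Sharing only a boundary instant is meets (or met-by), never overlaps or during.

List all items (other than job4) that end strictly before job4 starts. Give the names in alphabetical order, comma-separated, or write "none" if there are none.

Target job4 = [533, 716].
job2 [289, 716] → finished-by → no.
job3 [488, 594] → overlaps → no.
job5 [467, 806] → contains → no.
job6 [90, 443] → before → yes.
job7 [634, 842] → overlapped-by → no.
job8 [584, 624] → during → no.
job9 [440, 599] → overlaps → no.
Result: job6.

job6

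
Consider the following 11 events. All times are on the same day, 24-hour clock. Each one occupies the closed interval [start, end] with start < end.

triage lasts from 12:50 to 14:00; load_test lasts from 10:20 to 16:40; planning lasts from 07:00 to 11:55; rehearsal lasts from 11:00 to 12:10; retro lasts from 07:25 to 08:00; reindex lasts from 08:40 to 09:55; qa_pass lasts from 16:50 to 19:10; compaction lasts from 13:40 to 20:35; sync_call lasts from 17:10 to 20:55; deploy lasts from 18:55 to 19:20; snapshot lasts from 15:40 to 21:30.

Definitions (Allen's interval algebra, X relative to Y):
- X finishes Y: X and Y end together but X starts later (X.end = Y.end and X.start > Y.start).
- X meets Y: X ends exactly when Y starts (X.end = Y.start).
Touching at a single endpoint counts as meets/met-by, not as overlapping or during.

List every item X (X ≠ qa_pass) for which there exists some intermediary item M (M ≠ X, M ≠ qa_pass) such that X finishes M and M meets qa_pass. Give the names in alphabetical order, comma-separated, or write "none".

none

Target qa_pass = [16:50, 19:10].
Intermediaries M with M meets qa_pass: none.
Union: none.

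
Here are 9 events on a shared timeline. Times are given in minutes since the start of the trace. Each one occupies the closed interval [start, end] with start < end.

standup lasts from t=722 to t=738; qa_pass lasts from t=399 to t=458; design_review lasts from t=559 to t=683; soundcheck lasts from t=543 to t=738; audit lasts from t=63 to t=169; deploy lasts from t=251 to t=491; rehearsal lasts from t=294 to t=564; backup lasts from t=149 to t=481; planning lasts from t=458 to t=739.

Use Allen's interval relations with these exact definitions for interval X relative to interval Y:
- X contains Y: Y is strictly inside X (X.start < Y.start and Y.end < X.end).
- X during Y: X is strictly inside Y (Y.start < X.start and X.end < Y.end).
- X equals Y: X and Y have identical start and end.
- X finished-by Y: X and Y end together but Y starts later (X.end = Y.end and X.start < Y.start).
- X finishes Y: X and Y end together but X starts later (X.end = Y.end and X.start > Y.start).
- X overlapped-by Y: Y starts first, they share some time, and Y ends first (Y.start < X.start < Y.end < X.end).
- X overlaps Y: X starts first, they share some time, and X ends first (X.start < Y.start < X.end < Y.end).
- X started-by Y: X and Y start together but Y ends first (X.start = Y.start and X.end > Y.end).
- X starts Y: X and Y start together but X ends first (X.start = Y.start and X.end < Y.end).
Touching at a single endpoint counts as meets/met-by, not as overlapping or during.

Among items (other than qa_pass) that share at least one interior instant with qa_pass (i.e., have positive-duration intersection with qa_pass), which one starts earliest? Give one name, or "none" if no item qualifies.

backup

Target qa_pass = [t=399, t=458].
audit [t=63, t=169] → before → excluded.
backup [t=149, t=481] → contains → candidate.
deploy [t=251, t=491] → contains → candidate.
design_review [t=559, t=683] → after → excluded.
planning [t=458, t=739] → met-by → excluded.
rehearsal [t=294, t=564] → contains → candidate.
soundcheck [t=543, t=738] → after → excluded.
standup [t=722, t=738] → after → excluded.
Among candidates, earliest start is t=149 → backup.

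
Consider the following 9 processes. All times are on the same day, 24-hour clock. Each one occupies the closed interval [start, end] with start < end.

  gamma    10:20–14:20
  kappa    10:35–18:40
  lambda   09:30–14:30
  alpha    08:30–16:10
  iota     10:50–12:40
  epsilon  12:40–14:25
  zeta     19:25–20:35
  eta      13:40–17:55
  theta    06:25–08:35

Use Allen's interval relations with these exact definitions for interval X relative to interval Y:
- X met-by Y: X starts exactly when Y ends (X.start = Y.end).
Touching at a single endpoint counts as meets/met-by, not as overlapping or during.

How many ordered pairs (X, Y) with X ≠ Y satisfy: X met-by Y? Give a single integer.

1

Checking all 72 ordered pairs for relation 'met-by'; matching pairs in alphabetical order:
(epsilon, iota): epsilon met-by iota ✓
Count: 1.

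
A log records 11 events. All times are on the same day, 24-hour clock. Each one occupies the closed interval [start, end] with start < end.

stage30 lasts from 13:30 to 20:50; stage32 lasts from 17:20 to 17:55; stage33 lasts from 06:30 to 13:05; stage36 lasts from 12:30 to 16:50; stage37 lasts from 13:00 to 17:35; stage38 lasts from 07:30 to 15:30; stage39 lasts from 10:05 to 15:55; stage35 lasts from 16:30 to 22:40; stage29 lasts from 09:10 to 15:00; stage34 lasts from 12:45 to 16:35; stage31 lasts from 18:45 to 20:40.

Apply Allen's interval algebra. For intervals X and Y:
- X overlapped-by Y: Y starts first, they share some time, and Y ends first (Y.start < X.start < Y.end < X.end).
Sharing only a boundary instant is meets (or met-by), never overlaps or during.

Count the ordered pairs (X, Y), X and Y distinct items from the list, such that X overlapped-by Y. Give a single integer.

30

Checking all 110 ordered pairs for relation 'overlapped-by'; matching pairs in alphabetical order:
(stage29, stage33): stage29 overlapped-by stage33 ✓
(stage30, stage29): stage30 overlapped-by stage29 ✓
(stage30, stage34): stage30 overlapped-by stage34 ✓
(stage30, stage36): stage30 overlapped-by stage36 ✓
(stage30, stage37): stage30 overlapped-by stage37 ✓
(stage30, stage38): stage30 overlapped-by stage38 ✓
(stage30, stage39): stage30 overlapped-by stage39 ✓
(stage32, stage37): stage32 overlapped-by stage37 ✓
(stage34, stage29): stage34 overlapped-by stage29 ✓
(stage34, stage33): stage34 overlapped-by stage33 ✓
(stage34, stage38): stage34 overlapped-by stage38 ✓
(stage34, stage39): stage34 overlapped-by stage39 ✓
(stage35, stage30): stage35 overlapped-by stage30 ✓
(stage35, stage34): stage35 overlapped-by stage34 ✓
(stage35, stage36): stage35 overlapped-by stage36 ✓
(stage35, stage37): stage35 overlapped-by stage37 ✓
(stage36, stage29): stage36 overlapped-by stage29 ✓
(stage36, stage33): stage36 overlapped-by stage33 ✓
(stage36, stage38): stage36 overlapped-by stage38 ✓
(stage36, stage39): stage36 overlapped-by stage39 ✓
(stage37, stage29): stage37 overlapped-by stage29 ✓
(stage37, stage33): stage37 overlapped-by stage33 ✓
(stage37, stage34): stage37 overlapped-by stage34 ✓
(stage37, stage36): stage37 overlapped-by stage36 ✓
... plus 6 further pairs not listed.
Count: 30.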